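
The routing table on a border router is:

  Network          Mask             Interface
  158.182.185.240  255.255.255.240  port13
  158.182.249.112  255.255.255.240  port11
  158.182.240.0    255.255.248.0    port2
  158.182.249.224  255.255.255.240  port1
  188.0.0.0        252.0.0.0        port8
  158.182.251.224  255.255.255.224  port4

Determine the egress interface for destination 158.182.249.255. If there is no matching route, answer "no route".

No entry's prefix contains 158.182.249.255; there is no default route.

no route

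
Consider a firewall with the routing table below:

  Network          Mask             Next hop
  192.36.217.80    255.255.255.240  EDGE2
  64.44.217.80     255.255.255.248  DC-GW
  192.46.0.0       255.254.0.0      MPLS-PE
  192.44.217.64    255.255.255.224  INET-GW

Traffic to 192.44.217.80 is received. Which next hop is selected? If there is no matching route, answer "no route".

INET-GW

Routes whose prefix contains 192.44.217.80:
  192.44.217.64/27 (192.44.217.64 - 192.44.217.95) -> INET-GW
More-specific entries that do NOT match:
  64.44.217.80/29 (64.44.217.80 - 64.44.217.87) does not contain 192.44.217.80
  192.36.217.80/28 (192.36.217.80 - 192.36.217.95) does not contain 192.44.217.80
Longest matching prefix is /27 -> next hop INET-GW.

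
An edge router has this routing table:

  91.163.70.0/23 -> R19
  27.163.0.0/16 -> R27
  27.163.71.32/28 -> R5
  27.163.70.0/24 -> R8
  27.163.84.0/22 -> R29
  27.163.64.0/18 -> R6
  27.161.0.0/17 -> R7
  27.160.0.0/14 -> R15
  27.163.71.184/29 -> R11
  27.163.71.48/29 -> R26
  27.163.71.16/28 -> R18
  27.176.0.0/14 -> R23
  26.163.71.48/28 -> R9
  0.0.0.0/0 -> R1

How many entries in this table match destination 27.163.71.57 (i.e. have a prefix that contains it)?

Prefixes containing 27.163.71.57:
  0.0.0.0/0 (default, matches everything)
  27.160.0.0/14 (27.160.0.0 - 27.163.255.255)
  27.163.0.0/16 (27.163.0.0 - 27.163.255.255)
  27.163.64.0/18 (27.163.64.0 - 27.163.127.255)
Total matching entries: 4.

4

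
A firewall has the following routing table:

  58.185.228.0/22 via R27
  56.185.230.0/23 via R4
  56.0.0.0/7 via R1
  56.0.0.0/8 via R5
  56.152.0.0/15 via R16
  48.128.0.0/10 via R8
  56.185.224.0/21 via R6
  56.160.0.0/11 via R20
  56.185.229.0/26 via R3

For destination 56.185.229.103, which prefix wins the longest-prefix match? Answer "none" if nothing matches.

56.185.224.0/21

Entries matching 56.185.229.103:
  56.0.0.0/7 (56.0.0.0 - 57.255.255.255)
  56.0.0.0/8 (56.0.0.0 - 56.255.255.255)
  56.160.0.0/11 (56.160.0.0 - 56.191.255.255)
  56.185.224.0/21 (56.185.224.0 - 56.185.231.255)
Most specific is 56.185.224.0/21.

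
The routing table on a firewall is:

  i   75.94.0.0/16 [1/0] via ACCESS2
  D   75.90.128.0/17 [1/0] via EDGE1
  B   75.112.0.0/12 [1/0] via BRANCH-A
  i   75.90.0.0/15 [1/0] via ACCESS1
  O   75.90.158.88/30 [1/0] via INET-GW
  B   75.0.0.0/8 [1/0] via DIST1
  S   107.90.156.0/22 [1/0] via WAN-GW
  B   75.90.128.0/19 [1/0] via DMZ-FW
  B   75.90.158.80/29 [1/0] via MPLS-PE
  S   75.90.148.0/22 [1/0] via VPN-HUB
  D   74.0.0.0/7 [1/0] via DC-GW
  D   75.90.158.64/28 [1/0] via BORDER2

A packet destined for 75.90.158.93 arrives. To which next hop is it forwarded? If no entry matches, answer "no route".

Routes whose prefix contains 75.90.158.93:
  74.0.0.0/7 (74.0.0.0 - 75.255.255.255) -> DC-GW
  75.0.0.0/8 (75.0.0.0 - 75.255.255.255) -> DIST1
  75.90.0.0/15 (75.90.0.0 - 75.91.255.255) -> ACCESS1
  75.90.128.0/17 (75.90.128.0 - 75.90.255.255) -> EDGE1
  75.90.128.0/19 (75.90.128.0 - 75.90.159.255) -> DMZ-FW
More-specific entries that do NOT match:
  75.90.158.88/30 (75.90.158.88 - 75.90.158.91) does not contain 75.90.158.93
  75.90.158.80/29 (75.90.158.80 - 75.90.158.87) does not contain 75.90.158.93
  75.90.158.64/28 (75.90.158.64 - 75.90.158.79) does not contain 75.90.158.93
  107.90.156.0/22 (107.90.156.0 - 107.90.159.255) does not contain 75.90.158.93
  75.90.148.0/22 (75.90.148.0 - 75.90.151.255) does not contain 75.90.158.93
Longest matching prefix is /19 -> next hop DMZ-FW.

DMZ-FW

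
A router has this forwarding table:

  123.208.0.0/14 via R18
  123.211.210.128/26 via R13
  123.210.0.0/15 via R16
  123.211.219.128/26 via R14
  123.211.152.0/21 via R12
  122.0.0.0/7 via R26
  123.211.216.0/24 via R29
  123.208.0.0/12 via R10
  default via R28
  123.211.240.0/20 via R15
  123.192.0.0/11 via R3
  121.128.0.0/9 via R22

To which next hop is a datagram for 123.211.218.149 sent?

R16

Routes whose prefix contains 123.211.218.149:
  0.0.0.0/0 (default, matches everything) -> R28
  122.0.0.0/7 (122.0.0.0 - 123.255.255.255) -> R26
  123.192.0.0/11 (123.192.0.0 - 123.223.255.255) -> R3
  123.208.0.0/12 (123.208.0.0 - 123.223.255.255) -> R10
  123.208.0.0/14 (123.208.0.0 - 123.211.255.255) -> R18
  123.210.0.0/15 (123.210.0.0 - 123.211.255.255) -> R16
More-specific entries that do NOT match:
  123.211.210.128/26 (123.211.210.128 - 123.211.210.191) does not contain 123.211.218.149
  123.211.219.128/26 (123.211.219.128 - 123.211.219.191) does not contain 123.211.218.149
  123.211.216.0/24 (123.211.216.0 - 123.211.216.255) does not contain 123.211.218.149
  123.211.152.0/21 (123.211.152.0 - 123.211.159.255) does not contain 123.211.218.149
  123.211.240.0/20 (123.211.240.0 - 123.211.255.255) does not contain 123.211.218.149
Longest matching prefix is /15 -> next hop R16.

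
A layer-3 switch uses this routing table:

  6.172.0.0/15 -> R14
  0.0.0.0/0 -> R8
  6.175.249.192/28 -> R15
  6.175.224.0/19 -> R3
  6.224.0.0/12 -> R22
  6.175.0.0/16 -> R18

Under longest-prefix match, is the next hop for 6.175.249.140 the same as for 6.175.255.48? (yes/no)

yes

6.175.249.140: longest match 6.175.224.0/19 -> R3
6.175.255.48: longest match 6.175.224.0/19 -> R3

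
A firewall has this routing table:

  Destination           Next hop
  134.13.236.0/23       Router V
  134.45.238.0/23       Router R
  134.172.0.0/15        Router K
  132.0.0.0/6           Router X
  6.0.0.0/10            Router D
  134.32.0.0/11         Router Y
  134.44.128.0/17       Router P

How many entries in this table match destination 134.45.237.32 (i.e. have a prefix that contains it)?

Prefixes containing 134.45.237.32:
  132.0.0.0/6 (132.0.0.0 - 135.255.255.255)
  134.32.0.0/11 (134.32.0.0 - 134.63.255.255)
Total matching entries: 2.

2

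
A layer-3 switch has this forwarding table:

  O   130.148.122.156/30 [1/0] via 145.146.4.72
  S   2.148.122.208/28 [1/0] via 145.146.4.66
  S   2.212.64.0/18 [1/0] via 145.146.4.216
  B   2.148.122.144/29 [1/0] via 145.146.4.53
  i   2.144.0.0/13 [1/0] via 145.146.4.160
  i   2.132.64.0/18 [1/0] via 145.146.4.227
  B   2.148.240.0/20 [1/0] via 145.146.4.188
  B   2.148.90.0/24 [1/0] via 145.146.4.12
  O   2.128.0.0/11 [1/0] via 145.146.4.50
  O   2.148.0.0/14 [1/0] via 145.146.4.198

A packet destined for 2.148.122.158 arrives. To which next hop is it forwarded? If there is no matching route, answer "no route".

145.146.4.198

Routes whose prefix contains 2.148.122.158:
  2.128.0.0/11 (2.128.0.0 - 2.159.255.255) -> 145.146.4.50
  2.144.0.0/13 (2.144.0.0 - 2.151.255.255) -> 145.146.4.160
  2.148.0.0/14 (2.148.0.0 - 2.151.255.255) -> 145.146.4.198
More-specific entries that do NOT match:
  130.148.122.156/30 (130.148.122.156 - 130.148.122.159) does not contain 2.148.122.158
  2.148.122.144/29 (2.148.122.144 - 2.148.122.151) does not contain 2.148.122.158
  2.148.122.208/28 (2.148.122.208 - 2.148.122.223) does not contain 2.148.122.158
  2.148.90.0/24 (2.148.90.0 - 2.148.90.255) does not contain 2.148.122.158
  2.148.240.0/20 (2.148.240.0 - 2.148.255.255) does not contain 2.148.122.158
  2.212.64.0/18 (2.212.64.0 - 2.212.127.255) does not contain 2.148.122.158
  2.132.64.0/18 (2.132.64.0 - 2.132.127.255) does not contain 2.148.122.158
Longest matching prefix is /14 -> next hop 145.146.4.198.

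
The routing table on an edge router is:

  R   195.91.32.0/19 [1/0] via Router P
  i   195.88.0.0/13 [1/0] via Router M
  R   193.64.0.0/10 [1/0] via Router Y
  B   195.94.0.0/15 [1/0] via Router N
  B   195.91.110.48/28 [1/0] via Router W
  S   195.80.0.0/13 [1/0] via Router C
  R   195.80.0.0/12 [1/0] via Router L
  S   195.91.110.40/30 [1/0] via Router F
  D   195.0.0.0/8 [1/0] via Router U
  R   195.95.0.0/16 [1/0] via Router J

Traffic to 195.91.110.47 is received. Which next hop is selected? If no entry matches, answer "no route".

Routes whose prefix contains 195.91.110.47:
  195.0.0.0/8 (195.0.0.0 - 195.255.255.255) -> Router U
  195.80.0.0/12 (195.80.0.0 - 195.95.255.255) -> Router L
  195.88.0.0/13 (195.88.0.0 - 195.95.255.255) -> Router M
More-specific entries that do NOT match:
  195.91.110.40/30 (195.91.110.40 - 195.91.110.43) does not contain 195.91.110.47
  195.91.110.48/28 (195.91.110.48 - 195.91.110.63) does not contain 195.91.110.47
  195.91.32.0/19 (195.91.32.0 - 195.91.63.255) does not contain 195.91.110.47
  195.95.0.0/16 (195.95.0.0 - 195.95.255.255) does not contain 195.91.110.47
  195.94.0.0/15 (195.94.0.0 - 195.95.255.255) does not contain 195.91.110.47
Longest matching prefix is /13 -> next hop Router M.

Router M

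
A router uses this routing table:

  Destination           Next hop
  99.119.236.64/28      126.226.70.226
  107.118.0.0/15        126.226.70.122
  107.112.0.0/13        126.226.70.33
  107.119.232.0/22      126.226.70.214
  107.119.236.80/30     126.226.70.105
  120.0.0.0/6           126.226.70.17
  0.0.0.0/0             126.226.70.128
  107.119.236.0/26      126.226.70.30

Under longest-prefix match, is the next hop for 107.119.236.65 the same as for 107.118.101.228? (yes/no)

yes

107.119.236.65: longest match 107.118.0.0/15 -> 126.226.70.122
107.118.101.228: longest match 107.118.0.0/15 -> 126.226.70.122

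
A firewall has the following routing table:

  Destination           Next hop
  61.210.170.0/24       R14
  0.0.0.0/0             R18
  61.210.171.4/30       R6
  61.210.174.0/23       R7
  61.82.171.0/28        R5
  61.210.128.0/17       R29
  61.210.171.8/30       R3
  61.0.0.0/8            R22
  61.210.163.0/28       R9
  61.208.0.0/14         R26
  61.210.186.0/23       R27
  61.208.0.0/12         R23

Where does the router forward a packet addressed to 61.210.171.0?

Routes whose prefix contains 61.210.171.0:
  0.0.0.0/0 (default, matches everything) -> R18
  61.0.0.0/8 (61.0.0.0 - 61.255.255.255) -> R22
  61.208.0.0/12 (61.208.0.0 - 61.223.255.255) -> R23
  61.208.0.0/14 (61.208.0.0 - 61.211.255.255) -> R26
  61.210.128.0/17 (61.210.128.0 - 61.210.255.255) -> R29
More-specific entries that do NOT match:
  61.210.171.4/30 (61.210.171.4 - 61.210.171.7) does not contain 61.210.171.0
  61.210.171.8/30 (61.210.171.8 - 61.210.171.11) does not contain 61.210.171.0
  61.82.171.0/28 (61.82.171.0 - 61.82.171.15) does not contain 61.210.171.0
  61.210.163.0/28 (61.210.163.0 - 61.210.163.15) does not contain 61.210.171.0
  61.210.170.0/24 (61.210.170.0 - 61.210.170.255) does not contain 61.210.171.0
  61.210.174.0/23 (61.210.174.0 - 61.210.175.255) does not contain 61.210.171.0
  61.210.186.0/23 (61.210.186.0 - 61.210.187.255) does not contain 61.210.171.0
Longest matching prefix is /17 -> next hop R29.

R29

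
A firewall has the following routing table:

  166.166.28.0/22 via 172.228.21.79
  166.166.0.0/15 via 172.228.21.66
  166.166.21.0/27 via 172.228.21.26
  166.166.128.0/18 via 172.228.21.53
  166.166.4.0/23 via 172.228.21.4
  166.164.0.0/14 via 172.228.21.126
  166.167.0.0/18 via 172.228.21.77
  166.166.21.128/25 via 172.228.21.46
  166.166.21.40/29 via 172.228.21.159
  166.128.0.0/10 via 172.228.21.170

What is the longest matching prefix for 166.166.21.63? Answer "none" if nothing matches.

166.166.0.0/15

Entries matching 166.166.21.63:
  166.128.0.0/10 (166.128.0.0 - 166.191.255.255)
  166.164.0.0/14 (166.164.0.0 - 166.167.255.255)
  166.166.0.0/15 (166.166.0.0 - 166.167.255.255)
Most specific is 166.166.0.0/15.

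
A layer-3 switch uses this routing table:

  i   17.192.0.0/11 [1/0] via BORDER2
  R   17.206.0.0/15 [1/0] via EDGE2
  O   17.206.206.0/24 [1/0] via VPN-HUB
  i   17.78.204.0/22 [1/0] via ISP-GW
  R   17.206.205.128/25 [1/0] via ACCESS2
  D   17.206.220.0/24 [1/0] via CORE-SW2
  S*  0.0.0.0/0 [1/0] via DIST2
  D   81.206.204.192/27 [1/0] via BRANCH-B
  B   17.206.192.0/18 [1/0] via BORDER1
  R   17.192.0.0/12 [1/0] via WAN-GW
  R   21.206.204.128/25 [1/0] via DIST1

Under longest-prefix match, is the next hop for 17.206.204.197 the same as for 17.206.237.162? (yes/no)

17.206.204.197: longest match 17.206.192.0/18 -> BORDER1
17.206.237.162: longest match 17.206.192.0/18 -> BORDER1

yes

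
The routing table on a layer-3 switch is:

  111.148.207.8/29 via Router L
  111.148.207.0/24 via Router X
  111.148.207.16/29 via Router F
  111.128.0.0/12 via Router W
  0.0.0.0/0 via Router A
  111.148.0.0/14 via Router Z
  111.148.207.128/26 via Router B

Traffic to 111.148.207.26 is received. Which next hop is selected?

Routes whose prefix contains 111.148.207.26:
  0.0.0.0/0 (default, matches everything) -> Router A
  111.148.0.0/14 (111.148.0.0 - 111.151.255.255) -> Router Z
  111.148.207.0/24 (111.148.207.0 - 111.148.207.255) -> Router X
More-specific entries that do NOT match:
  111.148.207.8/29 (111.148.207.8 - 111.148.207.15) does not contain 111.148.207.26
  111.148.207.16/29 (111.148.207.16 - 111.148.207.23) does not contain 111.148.207.26
  111.148.207.128/26 (111.148.207.128 - 111.148.207.191) does not contain 111.148.207.26
Longest matching prefix is /24 -> next hop Router X.

Router X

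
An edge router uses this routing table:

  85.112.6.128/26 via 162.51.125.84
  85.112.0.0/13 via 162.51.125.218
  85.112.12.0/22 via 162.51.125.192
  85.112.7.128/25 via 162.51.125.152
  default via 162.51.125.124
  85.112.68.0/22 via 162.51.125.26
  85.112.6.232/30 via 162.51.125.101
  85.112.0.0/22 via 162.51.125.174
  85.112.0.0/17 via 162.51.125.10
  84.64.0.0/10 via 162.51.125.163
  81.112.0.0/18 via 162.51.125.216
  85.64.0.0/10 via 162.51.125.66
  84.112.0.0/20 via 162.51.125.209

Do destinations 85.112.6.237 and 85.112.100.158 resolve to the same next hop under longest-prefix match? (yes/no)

yes

85.112.6.237: longest match 85.112.0.0/17 -> 162.51.125.10
85.112.100.158: longest match 85.112.0.0/17 -> 162.51.125.10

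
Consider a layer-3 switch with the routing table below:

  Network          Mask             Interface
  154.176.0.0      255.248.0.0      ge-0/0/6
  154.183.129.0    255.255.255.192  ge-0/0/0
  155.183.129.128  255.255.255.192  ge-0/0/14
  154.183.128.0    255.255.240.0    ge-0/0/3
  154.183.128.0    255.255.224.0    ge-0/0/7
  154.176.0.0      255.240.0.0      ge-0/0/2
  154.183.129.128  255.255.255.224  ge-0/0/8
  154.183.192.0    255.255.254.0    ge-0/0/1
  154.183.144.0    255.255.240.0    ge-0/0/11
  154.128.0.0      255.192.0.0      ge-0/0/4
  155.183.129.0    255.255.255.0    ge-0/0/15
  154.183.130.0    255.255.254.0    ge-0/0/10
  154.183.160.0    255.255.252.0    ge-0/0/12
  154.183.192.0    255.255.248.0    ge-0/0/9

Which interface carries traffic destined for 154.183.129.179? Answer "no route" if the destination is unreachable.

ge-0/0/3

Routes whose prefix contains 154.183.129.179:
  154.128.0.0/10 (154.128.0.0 - 154.191.255.255) -> ge-0/0/4
  154.176.0.0/12 (154.176.0.0 - 154.191.255.255) -> ge-0/0/2
  154.176.0.0/13 (154.176.0.0 - 154.183.255.255) -> ge-0/0/6
  154.183.128.0/19 (154.183.128.0 - 154.183.159.255) -> ge-0/0/7
  154.183.128.0/20 (154.183.128.0 - 154.183.143.255) -> ge-0/0/3
More-specific entries that do NOT match:
  154.183.129.128/27 (154.183.129.128 - 154.183.129.159) does not contain 154.183.129.179
  154.183.129.0/26 (154.183.129.0 - 154.183.129.63) does not contain 154.183.129.179
  155.183.129.128/26 (155.183.129.128 - 155.183.129.191) does not contain 154.183.129.179
  155.183.129.0/24 (155.183.129.0 - 155.183.129.255) does not contain 154.183.129.179
  154.183.192.0/23 (154.183.192.0 - 154.183.193.255) does not contain 154.183.129.179
  154.183.130.0/23 (154.183.130.0 - 154.183.131.255) does not contain 154.183.129.179
  154.183.160.0/22 (154.183.160.0 - 154.183.163.255) does not contain 154.183.129.179
  154.183.192.0/21 (154.183.192.0 - 154.183.199.255) does not contain 154.183.129.179
Longest matching prefix is /20 -> interface ge-0/0/3.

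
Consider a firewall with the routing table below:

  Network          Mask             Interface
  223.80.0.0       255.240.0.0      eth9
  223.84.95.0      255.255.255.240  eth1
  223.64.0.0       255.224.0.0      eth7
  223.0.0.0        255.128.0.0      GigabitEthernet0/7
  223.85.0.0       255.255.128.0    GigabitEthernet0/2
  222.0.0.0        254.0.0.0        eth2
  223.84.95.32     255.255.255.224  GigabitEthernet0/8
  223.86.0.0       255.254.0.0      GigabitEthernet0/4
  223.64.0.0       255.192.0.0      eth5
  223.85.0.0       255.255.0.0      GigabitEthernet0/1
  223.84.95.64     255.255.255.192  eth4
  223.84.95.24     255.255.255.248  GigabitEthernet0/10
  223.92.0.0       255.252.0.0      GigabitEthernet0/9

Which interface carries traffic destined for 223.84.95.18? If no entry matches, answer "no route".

eth9

Routes whose prefix contains 223.84.95.18:
  222.0.0.0/7 (222.0.0.0 - 223.255.255.255) -> eth2
  223.0.0.0/9 (223.0.0.0 - 223.127.255.255) -> GigabitEthernet0/7
  223.64.0.0/10 (223.64.0.0 - 223.127.255.255) -> eth5
  223.64.0.0/11 (223.64.0.0 - 223.95.255.255) -> eth7
  223.80.0.0/12 (223.80.0.0 - 223.95.255.255) -> eth9
More-specific entries that do NOT match:
  223.84.95.24/29 (223.84.95.24 - 223.84.95.31) does not contain 223.84.95.18
  223.84.95.0/28 (223.84.95.0 - 223.84.95.15) does not contain 223.84.95.18
  223.84.95.32/27 (223.84.95.32 - 223.84.95.63) does not contain 223.84.95.18
  223.84.95.64/26 (223.84.95.64 - 223.84.95.127) does not contain 223.84.95.18
  223.85.0.0/17 (223.85.0.0 - 223.85.127.255) does not contain 223.84.95.18
  223.85.0.0/16 (223.85.0.0 - 223.85.255.255) does not contain 223.84.95.18
  223.86.0.0/15 (223.86.0.0 - 223.87.255.255) does not contain 223.84.95.18
  223.92.0.0/14 (223.92.0.0 - 223.95.255.255) does not contain 223.84.95.18
Longest matching prefix is /12 -> interface eth9.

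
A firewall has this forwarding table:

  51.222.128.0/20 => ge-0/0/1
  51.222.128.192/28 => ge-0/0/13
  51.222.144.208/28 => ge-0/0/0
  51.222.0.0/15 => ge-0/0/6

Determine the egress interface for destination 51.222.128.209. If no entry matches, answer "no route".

ge-0/0/1

Routes whose prefix contains 51.222.128.209:
  51.222.0.0/15 (51.222.0.0 - 51.223.255.255) -> ge-0/0/6
  51.222.128.0/20 (51.222.128.0 - 51.222.143.255) -> ge-0/0/1
More-specific entries that do NOT match:
  51.222.128.192/28 (51.222.128.192 - 51.222.128.207) does not contain 51.222.128.209
  51.222.144.208/28 (51.222.144.208 - 51.222.144.223) does not contain 51.222.128.209
Longest matching prefix is /20 -> interface ge-0/0/1.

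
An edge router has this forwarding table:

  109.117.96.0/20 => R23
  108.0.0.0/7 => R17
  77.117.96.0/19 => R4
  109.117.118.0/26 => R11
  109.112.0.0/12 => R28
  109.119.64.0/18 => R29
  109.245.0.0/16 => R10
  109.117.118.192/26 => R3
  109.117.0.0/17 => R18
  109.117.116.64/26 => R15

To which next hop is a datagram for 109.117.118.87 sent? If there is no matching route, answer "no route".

R18

Routes whose prefix contains 109.117.118.87:
  108.0.0.0/7 (108.0.0.0 - 109.255.255.255) -> R17
  109.112.0.0/12 (109.112.0.0 - 109.127.255.255) -> R28
  109.117.0.0/17 (109.117.0.0 - 109.117.127.255) -> R18
More-specific entries that do NOT match:
  109.117.118.0/26 (109.117.118.0 - 109.117.118.63) does not contain 109.117.118.87
  109.117.118.192/26 (109.117.118.192 - 109.117.118.255) does not contain 109.117.118.87
  109.117.116.64/26 (109.117.116.64 - 109.117.116.127) does not contain 109.117.118.87
  109.117.96.0/20 (109.117.96.0 - 109.117.111.255) does not contain 109.117.118.87
  77.117.96.0/19 (77.117.96.0 - 77.117.127.255) does not contain 109.117.118.87
  109.119.64.0/18 (109.119.64.0 - 109.119.127.255) does not contain 109.117.118.87
Longest matching prefix is /17 -> next hop R18.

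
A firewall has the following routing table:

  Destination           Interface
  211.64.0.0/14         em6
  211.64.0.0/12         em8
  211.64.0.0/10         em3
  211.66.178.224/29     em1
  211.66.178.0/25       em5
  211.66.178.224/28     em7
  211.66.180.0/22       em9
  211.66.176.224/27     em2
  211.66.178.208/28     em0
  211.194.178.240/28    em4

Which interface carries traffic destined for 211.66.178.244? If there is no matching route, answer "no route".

em6

Routes whose prefix contains 211.66.178.244:
  211.64.0.0/10 (211.64.0.0 - 211.127.255.255) -> em3
  211.64.0.0/12 (211.64.0.0 - 211.79.255.255) -> em8
  211.64.0.0/14 (211.64.0.0 - 211.67.255.255) -> em6
More-specific entries that do NOT match:
  211.66.178.224/29 (211.66.178.224 - 211.66.178.231) does not contain 211.66.178.244
  211.66.178.224/28 (211.66.178.224 - 211.66.178.239) does not contain 211.66.178.244
  211.66.178.208/28 (211.66.178.208 - 211.66.178.223) does not contain 211.66.178.244
  211.194.178.240/28 (211.194.178.240 - 211.194.178.255) does not contain 211.66.178.244
  211.66.176.224/27 (211.66.176.224 - 211.66.176.255) does not contain 211.66.178.244
  211.66.178.0/25 (211.66.178.0 - 211.66.178.127) does not contain 211.66.178.244
  211.66.180.0/22 (211.66.180.0 - 211.66.183.255) does not contain 211.66.178.244
Longest matching prefix is /14 -> interface em6.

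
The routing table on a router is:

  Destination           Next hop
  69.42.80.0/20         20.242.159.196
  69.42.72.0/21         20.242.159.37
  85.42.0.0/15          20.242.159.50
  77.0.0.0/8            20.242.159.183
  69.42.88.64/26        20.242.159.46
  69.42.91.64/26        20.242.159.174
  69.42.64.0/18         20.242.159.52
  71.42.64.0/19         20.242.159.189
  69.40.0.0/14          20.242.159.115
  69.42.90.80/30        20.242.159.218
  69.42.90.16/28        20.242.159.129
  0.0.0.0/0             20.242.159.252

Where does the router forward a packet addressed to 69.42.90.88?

20.242.159.196

Routes whose prefix contains 69.42.90.88:
  0.0.0.0/0 (default, matches everything) -> 20.242.159.252
  69.40.0.0/14 (69.40.0.0 - 69.43.255.255) -> 20.242.159.115
  69.42.64.0/18 (69.42.64.0 - 69.42.127.255) -> 20.242.159.52
  69.42.80.0/20 (69.42.80.0 - 69.42.95.255) -> 20.242.159.196
More-specific entries that do NOT match:
  69.42.90.80/30 (69.42.90.80 - 69.42.90.83) does not contain 69.42.90.88
  69.42.90.16/28 (69.42.90.16 - 69.42.90.31) does not contain 69.42.90.88
  69.42.88.64/26 (69.42.88.64 - 69.42.88.127) does not contain 69.42.90.88
  69.42.91.64/26 (69.42.91.64 - 69.42.91.127) does not contain 69.42.90.88
  69.42.72.0/21 (69.42.72.0 - 69.42.79.255) does not contain 69.42.90.88
Longest matching prefix is /20 -> next hop 20.242.159.196.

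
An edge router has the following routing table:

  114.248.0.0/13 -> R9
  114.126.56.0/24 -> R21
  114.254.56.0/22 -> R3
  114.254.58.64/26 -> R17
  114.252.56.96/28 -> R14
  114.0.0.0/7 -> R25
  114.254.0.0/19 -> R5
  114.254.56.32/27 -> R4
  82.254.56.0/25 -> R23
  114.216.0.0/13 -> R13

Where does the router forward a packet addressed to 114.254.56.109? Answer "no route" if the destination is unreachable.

Routes whose prefix contains 114.254.56.109:
  114.0.0.0/7 (114.0.0.0 - 115.255.255.255) -> R25
  114.248.0.0/13 (114.248.0.0 - 114.255.255.255) -> R9
  114.254.56.0/22 (114.254.56.0 - 114.254.59.255) -> R3
More-specific entries that do NOT match:
  114.252.56.96/28 (114.252.56.96 - 114.252.56.111) does not contain 114.254.56.109
  114.254.56.32/27 (114.254.56.32 - 114.254.56.63) does not contain 114.254.56.109
  114.254.58.64/26 (114.254.58.64 - 114.254.58.127) does not contain 114.254.56.109
  82.254.56.0/25 (82.254.56.0 - 82.254.56.127) does not contain 114.254.56.109
  114.126.56.0/24 (114.126.56.0 - 114.126.56.255) does not contain 114.254.56.109
Longest matching prefix is /22 -> next hop R3.

R3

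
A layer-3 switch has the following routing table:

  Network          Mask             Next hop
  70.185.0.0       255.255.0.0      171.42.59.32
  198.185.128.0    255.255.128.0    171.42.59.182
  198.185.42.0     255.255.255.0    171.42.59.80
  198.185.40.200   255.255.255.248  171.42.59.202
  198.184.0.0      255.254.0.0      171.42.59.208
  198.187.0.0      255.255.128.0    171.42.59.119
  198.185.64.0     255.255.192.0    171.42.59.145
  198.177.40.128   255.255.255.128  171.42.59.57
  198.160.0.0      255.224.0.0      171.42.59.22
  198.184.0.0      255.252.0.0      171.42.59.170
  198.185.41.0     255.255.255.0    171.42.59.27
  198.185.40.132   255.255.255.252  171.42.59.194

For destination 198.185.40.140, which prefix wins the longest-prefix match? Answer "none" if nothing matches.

Entries matching 198.185.40.140:
  198.160.0.0/11 (198.160.0.0 - 198.191.255.255)
  198.184.0.0/14 (198.184.0.0 - 198.187.255.255)
  198.184.0.0/15 (198.184.0.0 - 198.185.255.255)
Most specific is 198.184.0.0/15.

198.184.0.0/15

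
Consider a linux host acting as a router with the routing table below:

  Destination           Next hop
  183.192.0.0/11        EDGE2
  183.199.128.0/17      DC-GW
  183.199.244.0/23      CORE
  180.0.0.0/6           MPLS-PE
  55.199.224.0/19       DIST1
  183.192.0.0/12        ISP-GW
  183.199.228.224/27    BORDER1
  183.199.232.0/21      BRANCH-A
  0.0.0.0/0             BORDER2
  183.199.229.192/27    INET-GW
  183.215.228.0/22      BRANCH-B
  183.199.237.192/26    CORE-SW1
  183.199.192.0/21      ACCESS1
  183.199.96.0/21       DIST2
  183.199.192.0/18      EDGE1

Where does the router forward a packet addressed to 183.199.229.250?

Routes whose prefix contains 183.199.229.250:
  0.0.0.0/0 (default, matches everything) -> BORDER2
  180.0.0.0/6 (180.0.0.0 - 183.255.255.255) -> MPLS-PE
  183.192.0.0/11 (183.192.0.0 - 183.223.255.255) -> EDGE2
  183.192.0.0/12 (183.192.0.0 - 183.207.255.255) -> ISP-GW
  183.199.128.0/17 (183.199.128.0 - 183.199.255.255) -> DC-GW
  183.199.192.0/18 (183.199.192.0 - 183.199.255.255) -> EDGE1
More-specific entries that do NOT match:
  183.199.228.224/27 (183.199.228.224 - 183.199.228.255) does not contain 183.199.229.250
  183.199.229.192/27 (183.199.229.192 - 183.199.229.223) does not contain 183.199.229.250
  183.199.237.192/26 (183.199.237.192 - 183.199.237.255) does not contain 183.199.229.250
  183.199.244.0/23 (183.199.244.0 - 183.199.245.255) does not contain 183.199.229.250
  183.215.228.0/22 (183.215.228.0 - 183.215.231.255) does not contain 183.199.229.250
  183.199.232.0/21 (183.199.232.0 - 183.199.239.255) does not contain 183.199.229.250
  183.199.192.0/21 (183.199.192.0 - 183.199.199.255) does not contain 183.199.229.250
  183.199.96.0/21 (183.199.96.0 - 183.199.103.255) does not contain 183.199.229.250
  55.199.224.0/19 (55.199.224.0 - 55.199.255.255) does not contain 183.199.229.250
Longest matching prefix is /18 -> next hop EDGE1.

EDGE1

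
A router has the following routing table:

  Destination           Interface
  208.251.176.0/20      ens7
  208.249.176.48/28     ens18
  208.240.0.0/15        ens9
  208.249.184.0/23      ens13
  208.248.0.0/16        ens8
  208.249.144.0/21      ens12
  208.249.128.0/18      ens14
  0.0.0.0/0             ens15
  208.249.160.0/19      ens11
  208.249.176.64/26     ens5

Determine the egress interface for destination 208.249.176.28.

Routes whose prefix contains 208.249.176.28:
  0.0.0.0/0 (default, matches everything) -> ens15
  208.249.128.0/18 (208.249.128.0 - 208.249.191.255) -> ens14
  208.249.160.0/19 (208.249.160.0 - 208.249.191.255) -> ens11
More-specific entries that do NOT match:
  208.249.176.48/28 (208.249.176.48 - 208.249.176.63) does not contain 208.249.176.28
  208.249.176.64/26 (208.249.176.64 - 208.249.176.127) does not contain 208.249.176.28
  208.249.184.0/23 (208.249.184.0 - 208.249.185.255) does not contain 208.249.176.28
  208.249.144.0/21 (208.249.144.0 - 208.249.151.255) does not contain 208.249.176.28
  208.251.176.0/20 (208.251.176.0 - 208.251.191.255) does not contain 208.249.176.28
Longest matching prefix is /19 -> interface ens11.

ens11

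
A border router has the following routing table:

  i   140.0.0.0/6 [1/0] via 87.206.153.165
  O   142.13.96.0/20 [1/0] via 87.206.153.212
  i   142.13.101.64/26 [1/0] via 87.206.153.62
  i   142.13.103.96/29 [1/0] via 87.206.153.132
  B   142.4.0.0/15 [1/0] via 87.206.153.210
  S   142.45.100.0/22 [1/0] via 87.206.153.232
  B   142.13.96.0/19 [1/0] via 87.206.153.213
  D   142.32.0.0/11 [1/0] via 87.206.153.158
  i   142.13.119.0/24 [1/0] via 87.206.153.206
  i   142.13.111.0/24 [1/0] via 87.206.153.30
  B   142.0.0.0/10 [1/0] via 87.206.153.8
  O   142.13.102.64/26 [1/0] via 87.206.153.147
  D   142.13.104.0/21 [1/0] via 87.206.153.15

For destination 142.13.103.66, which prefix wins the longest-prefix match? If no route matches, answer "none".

142.13.96.0/20

Entries matching 142.13.103.66:
  140.0.0.0/6 (140.0.0.0 - 143.255.255.255)
  142.0.0.0/10 (142.0.0.0 - 142.63.255.255)
  142.13.96.0/19 (142.13.96.0 - 142.13.127.255)
  142.13.96.0/20 (142.13.96.0 - 142.13.111.255)
Most specific is 142.13.96.0/20.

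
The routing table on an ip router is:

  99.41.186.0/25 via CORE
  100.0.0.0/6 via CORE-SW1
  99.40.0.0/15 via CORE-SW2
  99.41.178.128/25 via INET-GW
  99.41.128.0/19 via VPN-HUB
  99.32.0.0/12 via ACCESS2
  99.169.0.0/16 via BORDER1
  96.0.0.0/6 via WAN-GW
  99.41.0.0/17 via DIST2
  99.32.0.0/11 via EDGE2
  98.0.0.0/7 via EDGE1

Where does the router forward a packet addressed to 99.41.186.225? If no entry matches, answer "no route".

CORE-SW2

Routes whose prefix contains 99.41.186.225:
  96.0.0.0/6 (96.0.0.0 - 99.255.255.255) -> WAN-GW
  98.0.0.0/7 (98.0.0.0 - 99.255.255.255) -> EDGE1
  99.32.0.0/11 (99.32.0.0 - 99.63.255.255) -> EDGE2
  99.32.0.0/12 (99.32.0.0 - 99.47.255.255) -> ACCESS2
  99.40.0.0/15 (99.40.0.0 - 99.41.255.255) -> CORE-SW2
More-specific entries that do NOT match:
  99.41.186.0/25 (99.41.186.0 - 99.41.186.127) does not contain 99.41.186.225
  99.41.178.128/25 (99.41.178.128 - 99.41.178.255) does not contain 99.41.186.225
  99.41.128.0/19 (99.41.128.0 - 99.41.159.255) does not contain 99.41.186.225
  99.41.0.0/17 (99.41.0.0 - 99.41.127.255) does not contain 99.41.186.225
  99.169.0.0/16 (99.169.0.0 - 99.169.255.255) does not contain 99.41.186.225
Longest matching prefix is /15 -> next hop CORE-SW2.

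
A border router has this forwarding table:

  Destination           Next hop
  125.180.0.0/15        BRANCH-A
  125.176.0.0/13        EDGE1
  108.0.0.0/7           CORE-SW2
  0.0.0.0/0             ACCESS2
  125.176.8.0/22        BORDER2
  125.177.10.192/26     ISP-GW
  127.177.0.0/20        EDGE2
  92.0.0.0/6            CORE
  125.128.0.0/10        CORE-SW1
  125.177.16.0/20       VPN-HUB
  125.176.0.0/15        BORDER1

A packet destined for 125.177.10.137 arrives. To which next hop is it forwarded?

BORDER1

Routes whose prefix contains 125.177.10.137:
  0.0.0.0/0 (default, matches everything) -> ACCESS2
  125.128.0.0/10 (125.128.0.0 - 125.191.255.255) -> CORE-SW1
  125.176.0.0/13 (125.176.0.0 - 125.183.255.255) -> EDGE1
  125.176.0.0/15 (125.176.0.0 - 125.177.255.255) -> BORDER1
More-specific entries that do NOT match:
  125.177.10.192/26 (125.177.10.192 - 125.177.10.255) does not contain 125.177.10.137
  125.176.8.0/22 (125.176.8.0 - 125.176.11.255) does not contain 125.177.10.137
  127.177.0.0/20 (127.177.0.0 - 127.177.15.255) does not contain 125.177.10.137
  125.177.16.0/20 (125.177.16.0 - 125.177.31.255) does not contain 125.177.10.137
Longest matching prefix is /15 -> next hop BORDER1.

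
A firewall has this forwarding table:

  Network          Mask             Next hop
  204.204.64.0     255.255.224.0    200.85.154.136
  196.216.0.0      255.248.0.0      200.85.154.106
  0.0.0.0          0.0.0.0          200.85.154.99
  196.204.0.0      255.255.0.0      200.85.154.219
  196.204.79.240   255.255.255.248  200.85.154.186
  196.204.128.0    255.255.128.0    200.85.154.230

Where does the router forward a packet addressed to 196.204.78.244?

Routes whose prefix contains 196.204.78.244:
  0.0.0.0/0 (default, matches everything) -> 200.85.154.99
  196.204.0.0/16 (196.204.0.0 - 196.204.255.255) -> 200.85.154.219
More-specific entries that do NOT match:
  196.204.79.240/29 (196.204.79.240 - 196.204.79.247) does not contain 196.204.78.244
  204.204.64.0/19 (204.204.64.0 - 204.204.95.255) does not contain 196.204.78.244
  196.204.128.0/17 (196.204.128.0 - 196.204.255.255) does not contain 196.204.78.244
Longest matching prefix is /16 -> next hop 200.85.154.219.

200.85.154.219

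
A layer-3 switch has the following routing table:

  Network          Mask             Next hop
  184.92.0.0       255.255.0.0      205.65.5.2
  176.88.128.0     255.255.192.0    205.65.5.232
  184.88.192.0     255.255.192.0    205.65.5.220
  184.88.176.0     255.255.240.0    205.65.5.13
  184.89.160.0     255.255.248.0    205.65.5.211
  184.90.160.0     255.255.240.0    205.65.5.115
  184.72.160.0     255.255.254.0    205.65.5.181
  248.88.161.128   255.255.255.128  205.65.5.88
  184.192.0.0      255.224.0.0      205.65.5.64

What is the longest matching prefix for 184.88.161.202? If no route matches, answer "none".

none

184.88.161.202 is outside every listed prefix and there is no default route.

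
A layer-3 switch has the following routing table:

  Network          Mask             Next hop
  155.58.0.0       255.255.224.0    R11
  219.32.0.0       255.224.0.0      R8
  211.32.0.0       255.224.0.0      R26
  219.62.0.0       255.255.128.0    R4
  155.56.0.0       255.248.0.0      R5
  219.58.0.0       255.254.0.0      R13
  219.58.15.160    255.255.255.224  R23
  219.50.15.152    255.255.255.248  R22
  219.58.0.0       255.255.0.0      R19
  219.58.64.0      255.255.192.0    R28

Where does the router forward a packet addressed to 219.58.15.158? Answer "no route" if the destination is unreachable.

Routes whose prefix contains 219.58.15.158:
  219.32.0.0/11 (219.32.0.0 - 219.63.255.255) -> R8
  219.58.0.0/15 (219.58.0.0 - 219.59.255.255) -> R13
  219.58.0.0/16 (219.58.0.0 - 219.58.255.255) -> R19
More-specific entries that do NOT match:
  219.50.15.152/29 (219.50.15.152 - 219.50.15.159) does not contain 219.58.15.158
  219.58.15.160/27 (219.58.15.160 - 219.58.15.191) does not contain 219.58.15.158
  155.58.0.0/19 (155.58.0.0 - 155.58.31.255) does not contain 219.58.15.158
  219.58.64.0/18 (219.58.64.0 - 219.58.127.255) does not contain 219.58.15.158
  219.62.0.0/17 (219.62.0.0 - 219.62.127.255) does not contain 219.58.15.158
Longest matching prefix is /16 -> next hop R19.

R19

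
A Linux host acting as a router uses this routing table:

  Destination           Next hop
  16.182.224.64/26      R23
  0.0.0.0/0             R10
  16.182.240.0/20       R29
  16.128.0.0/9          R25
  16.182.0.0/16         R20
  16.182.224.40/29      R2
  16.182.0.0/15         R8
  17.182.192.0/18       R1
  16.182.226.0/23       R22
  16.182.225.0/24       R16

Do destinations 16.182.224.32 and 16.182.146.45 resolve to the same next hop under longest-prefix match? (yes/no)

16.182.224.32: longest match 16.182.0.0/16 -> R20
16.182.146.45: longest match 16.182.0.0/16 -> R20

yes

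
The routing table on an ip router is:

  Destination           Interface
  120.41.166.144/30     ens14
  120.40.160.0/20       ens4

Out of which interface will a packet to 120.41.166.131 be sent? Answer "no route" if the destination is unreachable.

no route

No entry's prefix contains 120.41.166.131; there is no default route.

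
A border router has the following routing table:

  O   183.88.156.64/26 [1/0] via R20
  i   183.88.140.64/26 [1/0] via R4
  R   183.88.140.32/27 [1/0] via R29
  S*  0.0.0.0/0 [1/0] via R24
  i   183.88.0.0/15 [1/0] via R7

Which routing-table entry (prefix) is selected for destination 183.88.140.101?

Entries matching 183.88.140.101:
  0.0.0.0/0 (default, matches everything)
  183.88.0.0/15 (183.88.0.0 - 183.89.255.255)
  183.88.140.64/26 (183.88.140.64 - 183.88.140.127)
Most specific is 183.88.140.64/26.

183.88.140.64/26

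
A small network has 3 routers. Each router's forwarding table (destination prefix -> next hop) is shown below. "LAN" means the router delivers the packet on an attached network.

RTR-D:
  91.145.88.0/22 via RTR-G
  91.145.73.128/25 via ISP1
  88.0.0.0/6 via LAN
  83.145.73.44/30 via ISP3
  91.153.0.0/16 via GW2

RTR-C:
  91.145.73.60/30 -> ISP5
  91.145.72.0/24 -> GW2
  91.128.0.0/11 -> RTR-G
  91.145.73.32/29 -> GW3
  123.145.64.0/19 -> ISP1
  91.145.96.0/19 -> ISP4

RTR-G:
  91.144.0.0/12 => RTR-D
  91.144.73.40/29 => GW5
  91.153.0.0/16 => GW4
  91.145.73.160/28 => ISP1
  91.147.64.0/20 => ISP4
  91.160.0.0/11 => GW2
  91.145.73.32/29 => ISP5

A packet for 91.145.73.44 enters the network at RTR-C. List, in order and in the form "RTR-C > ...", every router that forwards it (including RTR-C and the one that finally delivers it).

RTR-C > RTR-G > RTR-D

At RTR-C: longest match for 91.145.73.44 is 91.128.0.0/11 -> RTR-G
At RTR-G: longest match for 91.145.73.44 is 91.144.0.0/12 -> RTR-D
At RTR-D: longest match for 91.145.73.44 is 88.0.0.0/6 -> LAN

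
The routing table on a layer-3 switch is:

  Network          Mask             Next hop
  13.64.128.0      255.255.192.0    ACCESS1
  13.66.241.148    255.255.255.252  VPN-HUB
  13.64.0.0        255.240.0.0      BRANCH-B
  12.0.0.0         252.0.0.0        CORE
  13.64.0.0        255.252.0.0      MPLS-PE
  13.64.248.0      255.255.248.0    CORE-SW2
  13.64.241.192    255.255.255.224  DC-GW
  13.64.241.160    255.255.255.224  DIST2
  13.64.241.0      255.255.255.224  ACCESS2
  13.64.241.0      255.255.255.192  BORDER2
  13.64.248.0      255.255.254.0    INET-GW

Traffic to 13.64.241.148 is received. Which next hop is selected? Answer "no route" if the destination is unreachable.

Routes whose prefix contains 13.64.241.148:
  12.0.0.0/6 (12.0.0.0 - 15.255.255.255) -> CORE
  13.64.0.0/12 (13.64.0.0 - 13.79.255.255) -> BRANCH-B
  13.64.0.0/14 (13.64.0.0 - 13.67.255.255) -> MPLS-PE
More-specific entries that do NOT match:
  13.66.241.148/30 (13.66.241.148 - 13.66.241.151) does not contain 13.64.241.148
  13.64.241.192/27 (13.64.241.192 - 13.64.241.223) does not contain 13.64.241.148
  13.64.241.160/27 (13.64.241.160 - 13.64.241.191) does not contain 13.64.241.148
  13.64.241.0/27 (13.64.241.0 - 13.64.241.31) does not contain 13.64.241.148
  13.64.241.0/26 (13.64.241.0 - 13.64.241.63) does not contain 13.64.241.148
  13.64.248.0/23 (13.64.248.0 - 13.64.249.255) does not contain 13.64.241.148
  13.64.248.0/21 (13.64.248.0 - 13.64.255.255) does not contain 13.64.241.148
  13.64.128.0/18 (13.64.128.0 - 13.64.191.255) does not contain 13.64.241.148
Longest matching prefix is /14 -> next hop MPLS-PE.

MPLS-PE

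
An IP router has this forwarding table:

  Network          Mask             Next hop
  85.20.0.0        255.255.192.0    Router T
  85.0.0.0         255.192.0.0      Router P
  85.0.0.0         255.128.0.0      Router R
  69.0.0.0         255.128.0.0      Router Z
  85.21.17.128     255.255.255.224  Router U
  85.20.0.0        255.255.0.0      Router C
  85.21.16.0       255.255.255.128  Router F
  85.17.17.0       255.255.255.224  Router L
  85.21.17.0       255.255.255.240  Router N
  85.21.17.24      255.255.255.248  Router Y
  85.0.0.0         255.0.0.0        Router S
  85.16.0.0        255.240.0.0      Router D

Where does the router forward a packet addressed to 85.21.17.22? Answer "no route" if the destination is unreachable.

Routes whose prefix contains 85.21.17.22:
  85.0.0.0/8 (85.0.0.0 - 85.255.255.255) -> Router S
  85.0.0.0/9 (85.0.0.0 - 85.127.255.255) -> Router R
  85.0.0.0/10 (85.0.0.0 - 85.63.255.255) -> Router P
  85.16.0.0/12 (85.16.0.0 - 85.31.255.255) -> Router D
More-specific entries that do NOT match:
  85.21.17.24/29 (85.21.17.24 - 85.21.17.31) does not contain 85.21.17.22
  85.21.17.0/28 (85.21.17.0 - 85.21.17.15) does not contain 85.21.17.22
  85.21.17.128/27 (85.21.17.128 - 85.21.17.159) does not contain 85.21.17.22
  85.17.17.0/27 (85.17.17.0 - 85.17.17.31) does not contain 85.21.17.22
  85.21.16.0/25 (85.21.16.0 - 85.21.16.127) does not contain 85.21.17.22
  85.20.0.0/18 (85.20.0.0 - 85.20.63.255) does not contain 85.21.17.22
  85.20.0.0/16 (85.20.0.0 - 85.20.255.255) does not contain 85.21.17.22
Longest matching prefix is /12 -> next hop Router D.

Router D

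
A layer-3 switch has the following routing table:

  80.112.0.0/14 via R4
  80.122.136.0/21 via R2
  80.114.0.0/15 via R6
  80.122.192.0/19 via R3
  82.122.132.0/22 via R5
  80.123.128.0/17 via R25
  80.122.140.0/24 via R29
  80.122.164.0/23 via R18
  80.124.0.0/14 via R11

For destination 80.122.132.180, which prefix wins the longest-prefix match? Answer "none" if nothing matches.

80.122.132.180 is outside every listed prefix and there is no default route.

none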